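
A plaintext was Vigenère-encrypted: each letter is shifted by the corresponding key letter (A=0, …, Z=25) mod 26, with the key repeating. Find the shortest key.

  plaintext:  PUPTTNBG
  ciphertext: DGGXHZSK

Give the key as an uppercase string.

  i= 0: D-P = 14 → O
  i= 1: G-U = 12 → M
  i= 2: G-P = 17 → R
  i= 3: X-T =  4 → E
  i= 4: H-T = 14 → O
  i= 5: Z-N = 12 → M
  i= 6: S-B = 17 → R
  i= 7: K-G =  4 → E
  shifts repeat with period 4: OMRE

OMRE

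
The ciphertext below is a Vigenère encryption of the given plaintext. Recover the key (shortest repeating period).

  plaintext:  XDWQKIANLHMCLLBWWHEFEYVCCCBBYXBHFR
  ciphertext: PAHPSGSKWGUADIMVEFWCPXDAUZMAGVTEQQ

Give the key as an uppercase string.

SXLZIY

  i= 0: P-X = 18 → S
  i= 1: A-D = 23 → X
  i= 2: H-W = 11 → L
  i= 3: P-Q = 25 → Z
  i= 4: S-K =  8 → I
  i= 5: G-I = 24 → Y
  i= 6: S-A = 18 → S
  i= 7: K-N = 23 → X
  i= 8: W-L = 11 → L
  i= 9: G-H = 25 → Z
  i=10: U-M =  8 → I
  i=11: A-C = 24 → Y
  i=12: D-L = 18 → S
  i=13: I-L = 23 → X
  i=14: M-B = 11 → L
  i=15: V-W = 25 → Z
  i=16: E-W =  8 → I
  i=17: F-H = 24 → Y
  i=18: W-E = 18 → S
  i=19: C-F = 23 → X
  i=20: P-E = 11 → L
  i=21: X-Y = 25 → Z
  i=22: D-V =  8 → I
  i=23: A-C = 24 → Y
  i=24: U-C = 18 → S
  i=25: Z-C = 23 → X
  i=26: M-B = 11 → L
  i=27: A-B = 25 → Z
  i=28: G-Y =  8 → I
  i=29: V-X = 24 → Y
  i=30: T-B = 18 → S
  i=31: E-H = 23 → X
  i=32: Q-F = 11 → L
  i=33: Q-R = 25 → Z
  shifts repeat with period 6: SXLZIY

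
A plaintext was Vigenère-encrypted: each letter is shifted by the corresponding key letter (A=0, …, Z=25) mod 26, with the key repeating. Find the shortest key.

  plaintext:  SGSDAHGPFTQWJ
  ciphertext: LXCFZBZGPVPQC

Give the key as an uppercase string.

  i= 0: L-S = 19 → T
  i= 1: X-G = 17 → R
  i= 2: C-S = 10 → K
  i= 3: F-D =  2 → C
  i= 4: Z-A = 25 → Z
  i= 5: B-H = 20 → U
  i= 6: Z-G = 19 → T
  i= 7: G-P = 17 → R
  i= 8: P-F = 10 → K
  i= 9: V-T =  2 → C
  i=10: P-Q = 25 → Z
  i=11: Q-W = 20 → U
  i=12: C-J = 19 → T
  shifts repeat with period 6: TRKCZU

TRKCZU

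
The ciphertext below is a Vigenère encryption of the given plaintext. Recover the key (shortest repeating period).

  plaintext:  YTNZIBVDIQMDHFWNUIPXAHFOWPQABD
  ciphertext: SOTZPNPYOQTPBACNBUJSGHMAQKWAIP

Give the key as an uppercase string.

UVGAHM

  i= 0: S-Y = 20 → U
  i= 1: O-T = 21 → V
  i= 2: T-N =  6 → G
  i= 3: Z-Z =  0 → A
  i= 4: P-I =  7 → H
  i= 5: N-B = 12 → M
  i= 6: P-V = 20 → U
  i= 7: Y-D = 21 → V
  i= 8: O-I =  6 → G
  i= 9: Q-Q =  0 → A
  i=10: T-M =  7 → H
  i=11: P-D = 12 → M
  i=12: B-H = 20 → U
  i=13: A-F = 21 → V
  i=14: C-W =  6 → G
  i=15: N-N =  0 → A
  i=16: B-U =  7 → H
  i=17: U-I = 12 → M
  i=18: J-P = 20 → U
  i=19: S-X = 21 → V
  i=20: G-A =  6 → G
  i=21: H-H =  0 → A
  i=22: M-F =  7 → H
  i=23: A-O = 12 → M
  i=24: Q-W = 20 → U
  i=25: K-P = 21 → V
  i=26: W-Q =  6 → G
  i=27: A-A =  0 → A
  i=28: I-B =  7 → H
  i=29: P-D = 12 → M
  shifts repeat with period 6: UVGAHM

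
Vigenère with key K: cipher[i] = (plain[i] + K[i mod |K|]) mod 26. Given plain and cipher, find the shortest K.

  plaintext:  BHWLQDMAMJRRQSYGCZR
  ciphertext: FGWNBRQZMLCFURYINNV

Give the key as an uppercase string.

  i= 0: F-B =  4 → E
  i= 1: G-H = 25 → Z
  i= 2: W-W =  0 → A
  i= 3: N-L =  2 → C
  i= 4: B-Q = 11 → L
  i= 5: R-D = 14 → O
  i= 6: Q-M =  4 → E
  i= 7: Z-A = 25 → Z
  i= 8: M-M =  0 → A
  i= 9: L-J =  2 → C
  i=10: C-R = 11 → L
  i=11: F-R = 14 → O
  i=12: U-Q =  4 → E
  i=13: R-S = 25 → Z
  i=14: Y-Y =  0 → A
  i=15: I-G =  2 → C
  i=16: N-C = 11 → L
  i=17: N-Z = 14 → O
  i=18: V-R =  4 → E
  shifts repeat with period 6: EZACLO

EZACLO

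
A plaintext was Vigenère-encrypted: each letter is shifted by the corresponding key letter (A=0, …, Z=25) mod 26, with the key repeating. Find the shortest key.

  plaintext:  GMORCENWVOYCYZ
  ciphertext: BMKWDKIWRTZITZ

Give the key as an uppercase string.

  i= 0: B-G = 21 → V
  i= 1: M-M =  0 → A
  i= 2: K-O = 22 → W
  i= 3: W-R =  5 → F
  i= 4: D-C =  1 → B
  i= 5: K-E =  6 → G
  i= 6: I-N = 21 → V
  i= 7: W-W =  0 → A
  i= 8: R-V = 22 → W
  i= 9: T-O =  5 → F
  i=10: Z-Y =  1 → B
  i=11: I-C =  6 → G
  i=12: T-Y = 21 → V
  i=13: Z-Z =  0 → A
  shifts repeat with period 6: VAWFBG

VAWFBG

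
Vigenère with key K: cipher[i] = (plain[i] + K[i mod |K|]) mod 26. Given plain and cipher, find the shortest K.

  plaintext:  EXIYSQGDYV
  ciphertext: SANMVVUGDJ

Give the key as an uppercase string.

  i= 0: S-E = 14 → O
  i= 1: A-X =  3 → D
  i= 2: N-I =  5 → F
  i= 3: M-Y = 14 → O
  i= 4: V-S =  3 → D
  i= 5: V-Q =  5 → F
  i= 6: U-G = 14 → O
  i= 7: G-D =  3 → D
  i= 8: D-Y =  5 → F
  i= 9: J-V = 14 → O
  shifts repeat with period 3: ODF

ODF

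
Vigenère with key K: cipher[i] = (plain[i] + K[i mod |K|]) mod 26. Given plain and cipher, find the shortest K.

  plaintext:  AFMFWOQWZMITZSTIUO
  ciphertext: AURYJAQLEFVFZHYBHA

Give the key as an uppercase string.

  i= 0: A-A =  0 → A
  i= 1: U-F = 15 → P
  i= 2: R-M =  5 → F
  i= 3: Y-F = 19 → T
  i= 4: J-W = 13 → N
  i= 5: A-O = 12 → M
  i= 6: Q-Q =  0 → A
  i= 7: L-W = 15 → P
  i= 8: E-Z =  5 → F
  i= 9: F-M = 19 → T
  i=10: V-I = 13 → N
  i=11: F-T = 12 → M
  i=12: Z-Z =  0 → A
  i=13: H-S = 15 → P
  i=14: Y-T =  5 → F
  i=15: B-I = 19 → T
  i=16: H-U = 13 → N
  i=17: A-O = 12 → M
  shifts repeat with period 6: APFTNM

APFTNM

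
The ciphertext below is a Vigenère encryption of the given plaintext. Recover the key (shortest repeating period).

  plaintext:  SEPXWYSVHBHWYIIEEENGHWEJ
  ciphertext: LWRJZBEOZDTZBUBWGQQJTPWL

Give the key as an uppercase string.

TSCMDDM

  i= 0: L-S = 19 → T
  i= 1: W-E = 18 → S
  i= 2: R-P =  2 → C
  i= 3: J-X = 12 → M
  i= 4: Z-W =  3 → D
  i= 5: B-Y =  3 → D
  i= 6: E-S = 12 → M
  i= 7: O-V = 19 → T
  i= 8: Z-H = 18 → S
  i= 9: D-B =  2 → C
  i=10: T-H = 12 → M
  i=11: Z-W =  3 → D
  i=12: B-Y =  3 → D
  i=13: U-I = 12 → M
  i=14: B-I = 19 → T
  i=15: W-E = 18 → S
  i=16: G-E =  2 → C
  i=17: Q-E = 12 → M
  i=18: Q-N =  3 → D
  i=19: J-G =  3 → D
  i=20: T-H = 12 → M
  i=21: P-W = 19 → T
  i=22: W-E = 18 → S
  i=23: L-J =  2 → C
  shifts repeat with period 7: TSCMDDM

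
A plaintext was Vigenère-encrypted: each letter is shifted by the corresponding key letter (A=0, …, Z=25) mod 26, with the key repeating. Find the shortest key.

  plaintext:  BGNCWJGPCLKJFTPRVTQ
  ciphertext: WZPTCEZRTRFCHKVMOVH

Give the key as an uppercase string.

VTCRG

  i= 0: W-B = 21 → V
  i= 1: Z-G = 19 → T
  i= 2: P-N =  2 → C
  i= 3: T-C = 17 → R
  i= 4: C-W =  6 → G
  i= 5: E-J = 21 → V
  i= 6: Z-G = 19 → T
  i= 7: R-P =  2 → C
  i= 8: T-C = 17 → R
  i= 9: R-L =  6 → G
  i=10: F-K = 21 → V
  i=11: C-J = 19 → T
  i=12: H-F =  2 → C
  i=13: K-T = 17 → R
  i=14: V-P =  6 → G
  i=15: M-R = 21 → V
  i=16: O-V = 19 → T
  i=17: V-T =  2 → C
  i=18: H-Q = 17 → R
  shifts repeat with period 5: VTCRG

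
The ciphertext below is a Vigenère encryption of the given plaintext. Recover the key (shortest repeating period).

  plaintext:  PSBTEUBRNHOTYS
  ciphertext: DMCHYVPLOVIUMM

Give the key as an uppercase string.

  i= 0: D-P = 14 → O
  i= 1: M-S = 20 → U
  i= 2: C-B =  1 → B
  i= 3: H-T = 14 → O
  i= 4: Y-E = 20 → U
  i= 5: V-U =  1 → B
  i= 6: P-B = 14 → O
  i= 7: L-R = 20 → U
  i= 8: O-N =  1 → B
  i= 9: V-H = 14 → O
  i=10: I-O = 20 → U
  i=11: U-T =  1 → B
  i=12: M-Y = 14 → O
  i=13: M-S = 20 → U
  shifts repeat with period 3: OUB

OUB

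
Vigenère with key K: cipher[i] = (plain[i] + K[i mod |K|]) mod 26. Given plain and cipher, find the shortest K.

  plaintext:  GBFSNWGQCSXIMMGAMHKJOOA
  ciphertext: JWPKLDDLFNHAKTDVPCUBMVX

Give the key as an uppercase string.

  i= 0: J-G =  3 → D
  i= 1: W-B = 21 → V
  i= 2: P-F = 10 → K
  i= 3: K-S = 18 → S
  i= 4: L-N = 24 → Y
  i= 5: D-W =  7 → H
  i= 6: D-G = 23 → X
  i= 7: L-Q = 21 → V
  i= 8: F-C =  3 → D
  i= 9: N-S = 21 → V
  i=10: H-X = 10 → K
  i=11: A-I = 18 → S
  i=12: K-M = 24 → Y
  i=13: T-M =  7 → H
  i=14: D-G = 23 → X
  i=15: V-A = 21 → V
  i=16: P-M =  3 → D
  i=17: C-H = 21 → V
  i=18: U-K = 10 → K
  i=19: B-J = 18 → S
  i=20: M-O = 24 → Y
  i=21: V-O =  7 → H
  i=22: X-A = 23 → X
  shifts repeat with period 8: DVKSYHXV

DVKSYHXV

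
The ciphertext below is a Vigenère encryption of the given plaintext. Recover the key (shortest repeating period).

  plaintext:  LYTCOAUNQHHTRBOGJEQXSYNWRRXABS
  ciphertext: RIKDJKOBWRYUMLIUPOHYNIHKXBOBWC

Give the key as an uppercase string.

  i= 0: R-L =  6 → G
  i= 1: I-Y = 10 → K
  i= 2: K-T = 17 → R
  i= 3: D-C =  1 → B
  i= 4: J-O = 21 → V
  i= 5: K-A = 10 → K
  i= 6: O-U = 20 → U
  i= 7: B-N = 14 → O
  i= 8: W-Q =  6 → G
  i= 9: R-H = 10 → K
  i=10: Y-H = 17 → R
  i=11: U-T =  1 → B
  i=12: M-R = 21 → V
  i=13: L-B = 10 → K
  i=14: I-O = 20 → U
  i=15: U-G = 14 → O
  i=16: P-J =  6 → G
  i=17: O-E = 10 → K
  i=18: H-Q = 17 → R
  i=19: Y-X =  1 → B
  i=20: N-S = 21 → V
  i=21: I-Y = 10 → K
  i=22: H-N = 20 → U
  i=23: K-W = 14 → O
  i=24: X-R =  6 → G
  i=25: B-R = 10 → K
  i=26: O-X = 17 → R
  i=27: B-A =  1 → B
  i=28: W-B = 21 → V
  i=29: C-S = 10 → K
  shifts repeat with period 8: GKRBVKUO

GKRBVKUO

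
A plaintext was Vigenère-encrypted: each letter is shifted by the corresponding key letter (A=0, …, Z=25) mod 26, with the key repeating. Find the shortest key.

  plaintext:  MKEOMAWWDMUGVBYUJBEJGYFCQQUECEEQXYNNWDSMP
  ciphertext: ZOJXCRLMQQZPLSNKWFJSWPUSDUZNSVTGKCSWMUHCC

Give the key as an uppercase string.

NEFJQRPQ

  i= 0: Z-M = 13 → N
  i= 1: O-K =  4 → E
  i= 2: J-E =  5 → F
  i= 3: X-O =  9 → J
  i= 4: C-M = 16 → Q
  i= 5: R-A = 17 → R
  i= 6: L-W = 15 → P
  i= 7: M-W = 16 → Q
  i= 8: Q-D = 13 → N
  i= 9: Q-M =  4 → E
  i=10: Z-U =  5 → F
  i=11: P-G =  9 → J
  i=12: L-V = 16 → Q
  i=13: S-B = 17 → R
  i=14: N-Y = 15 → P
  i=15: K-U = 16 → Q
  i=16: W-J = 13 → N
  i=17: F-B =  4 → E
  i=18: J-E =  5 → F
  i=19: S-J =  9 → J
  i=20: W-G = 16 → Q
  i=21: P-Y = 17 → R
  i=22: U-F = 15 → P
  i=23: S-C = 16 → Q
  i=24: D-Q = 13 → N
  i=25: U-Q =  4 → E
  i=26: Z-U =  5 → F
  i=27: N-E =  9 → J
  i=28: S-C = 16 → Q
  i=29: V-E = 17 → R
  i=30: T-E = 15 → P
  i=31: G-Q = 16 → Q
  i=32: K-X = 13 → N
  i=33: C-Y =  4 → E
  i=34: S-N =  5 → F
  i=35: W-N =  9 → J
  i=36: M-W = 16 → Q
  i=37: U-D = 17 → R
  i=38: H-S = 15 → P
  i=39: C-M = 16 → Q
  i=40: C-P = 13 → N
  shifts repeat with period 8: NEFJQRPQ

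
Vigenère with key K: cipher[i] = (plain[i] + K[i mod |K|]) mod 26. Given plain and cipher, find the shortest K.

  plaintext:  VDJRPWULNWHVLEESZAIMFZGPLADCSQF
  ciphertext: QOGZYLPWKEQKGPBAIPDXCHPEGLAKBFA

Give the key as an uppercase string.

  i= 0: Q-V = 21 → V
  i= 1: O-D = 11 → L
  i= 2: G-J = 23 → X
  i= 3: Z-R =  8 → I
  i= 4: Y-P =  9 → J
  i= 5: L-W = 15 → P
  i= 6: P-U = 21 → V
  i= 7: W-L = 11 → L
  i= 8: K-N = 23 → X
  i= 9: E-W =  8 → I
  i=10: Q-H =  9 → J
  i=11: K-V = 15 → P
  i=12: G-L = 21 → V
  i=13: P-E = 11 → L
  i=14: B-E = 23 → X
  i=15: A-S =  8 → I
  i=16: I-Z =  9 → J
  i=17: P-A = 15 → P
  i=18: D-I = 21 → V
  i=19: X-M = 11 → L
  i=20: C-F = 23 → X
  i=21: H-Z =  8 → I
  i=22: P-G =  9 → J
  i=23: E-P = 15 → P
  i=24: G-L = 21 → V
  i=25: L-A = 11 → L
  i=26: A-D = 23 → X
  i=27: K-C =  8 → I
  i=28: B-S =  9 → J
  i=29: F-Q = 15 → P
  i=30: A-F = 21 → V
  shifts repeat with period 6: VLXIJP

VLXIJP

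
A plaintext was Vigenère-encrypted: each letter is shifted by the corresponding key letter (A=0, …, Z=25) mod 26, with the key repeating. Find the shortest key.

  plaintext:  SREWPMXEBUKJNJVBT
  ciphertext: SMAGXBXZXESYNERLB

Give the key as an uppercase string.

AVWKIP

  i= 0: S-S =  0 → A
  i= 1: M-R = 21 → V
  i= 2: A-E = 22 → W
  i= 3: G-W = 10 → K
  i= 4: X-P =  8 → I
  i= 5: B-M = 15 → P
  i= 6: X-X =  0 → A
  i= 7: Z-E = 21 → V
  i= 8: X-B = 22 → W
  i= 9: E-U = 10 → K
  i=10: S-K =  8 → I
  i=11: Y-J = 15 → P
  i=12: N-N =  0 → A
  i=13: E-J = 21 → V
  i=14: R-V = 22 → W
  i=15: L-B = 10 → K
  i=16: B-T =  8 → I
  shifts repeat with period 6: AVWKIP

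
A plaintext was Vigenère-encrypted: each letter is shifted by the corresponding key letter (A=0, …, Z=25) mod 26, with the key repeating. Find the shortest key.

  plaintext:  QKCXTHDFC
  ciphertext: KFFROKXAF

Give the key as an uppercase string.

UVD

  i= 0: K-Q = 20 → U
  i= 1: F-K = 21 → V
  i= 2: F-C =  3 → D
  i= 3: R-X = 20 → U
  i= 4: O-T = 21 → V
  i= 5: K-H =  3 → D
  i= 6: X-D = 20 → U
  i= 7: A-F = 21 → V
  i= 8: F-C =  3 → D
  shifts repeat with period 3: UVD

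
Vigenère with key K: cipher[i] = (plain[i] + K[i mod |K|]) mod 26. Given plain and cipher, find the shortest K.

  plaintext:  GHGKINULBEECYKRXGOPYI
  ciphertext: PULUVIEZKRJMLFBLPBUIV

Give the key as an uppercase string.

JNFKNVKO

  i= 0: P-G =  9 → J
  i= 1: U-H = 13 → N
  i= 2: L-G =  5 → F
  i= 3: U-K = 10 → K
  i= 4: V-I = 13 → N
  i= 5: I-N = 21 → V
  i= 6: E-U = 10 → K
  i= 7: Z-L = 14 → O
  i= 8: K-B =  9 → J
  i= 9: R-E = 13 → N
  i=10: J-E =  5 → F
  i=11: M-C = 10 → K
  i=12: L-Y = 13 → N
  i=13: F-K = 21 → V
  i=14: B-R = 10 → K
  i=15: L-X = 14 → O
  i=16: P-G =  9 → J
  i=17: B-O = 13 → N
  i=18: U-P =  5 → F
  i=19: I-Y = 10 → K
  i=20: V-I = 13 → N
  shifts repeat with period 8: JNFKNVKO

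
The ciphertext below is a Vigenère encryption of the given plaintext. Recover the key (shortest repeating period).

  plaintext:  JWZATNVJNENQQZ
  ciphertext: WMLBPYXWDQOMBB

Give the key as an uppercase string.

  i= 0: W-J = 13 → N
  i= 1: M-W = 16 → Q
  i= 2: L-Z = 12 → M
  i= 3: B-A =  1 → B
  i= 4: P-T = 22 → W
  i= 5: Y-N = 11 → L
  i= 6: X-V =  2 → C
  i= 7: W-J = 13 → N
  i= 8: D-N = 16 → Q
  i= 9: Q-E = 12 → M
  i=10: O-N =  1 → B
  i=11: M-Q = 22 → W
  i=12: B-Q = 11 → L
  i=13: B-Z =  2 → C
  shifts repeat with period 7: NQMBWLC

NQMBWLC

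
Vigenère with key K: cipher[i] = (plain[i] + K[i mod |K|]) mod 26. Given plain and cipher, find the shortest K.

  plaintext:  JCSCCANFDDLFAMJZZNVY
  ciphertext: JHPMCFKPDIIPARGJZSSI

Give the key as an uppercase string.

AFXK

  i= 0: J-J =  0 → A
  i= 1: H-C =  5 → F
  i= 2: P-S = 23 → X
  i= 3: M-C = 10 → K
  i= 4: C-C =  0 → A
  i= 5: F-A =  5 → F
  i= 6: K-N = 23 → X
  i= 7: P-F = 10 → K
  i= 8: D-D =  0 → A
  i= 9: I-D =  5 → F
  i=10: I-L = 23 → X
  i=11: P-F = 10 → K
  i=12: A-A =  0 → A
  i=13: R-M =  5 → F
  i=14: G-J = 23 → X
  i=15: J-Z = 10 → K
  i=16: Z-Z =  0 → A
  i=17: S-N =  5 → F
  i=18: S-V = 23 → X
  i=19: I-Y = 10 → K
  shifts repeat with period 4: AFXK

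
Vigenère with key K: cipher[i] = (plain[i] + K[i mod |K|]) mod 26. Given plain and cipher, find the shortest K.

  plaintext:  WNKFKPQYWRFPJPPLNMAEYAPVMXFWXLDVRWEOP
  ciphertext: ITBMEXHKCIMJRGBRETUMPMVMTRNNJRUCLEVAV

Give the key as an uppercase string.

MGRHUIR

  i= 0: I-W = 12 → M
  i= 1: T-N =  6 → G
  i= 2: B-K = 17 → R
  i= 3: M-F =  7 → H
  i= 4: E-K = 20 → U
  i= 5: X-P =  8 → I
  i= 6: H-Q = 17 → R
  i= 7: K-Y = 12 → M
  i= 8: C-W =  6 → G
  i= 9: I-R = 17 → R
  i=10: M-F =  7 → H
  i=11: J-P = 20 → U
  i=12: R-J =  8 → I
  i=13: G-P = 17 → R
  i=14: B-P = 12 → M
  i=15: R-L =  6 → G
  i=16: E-N = 17 → R
  i=17: T-M =  7 → H
  i=18: U-A = 20 → U
  i=19: M-E =  8 → I
  i=20: P-Y = 17 → R
  i=21: M-A = 12 → M
  i=22: V-P =  6 → G
  i=23: M-V = 17 → R
  i=24: T-M =  7 → H
  i=25: R-X = 20 → U
  i=26: N-F =  8 → I
  i=27: N-W = 17 → R
  i=28: J-X = 12 → M
  i=29: R-L =  6 → G
  i=30: U-D = 17 → R
  i=31: C-V =  7 → H
  i=32: L-R = 20 → U
  i=33: E-W =  8 → I
  i=34: V-E = 17 → R
  i=35: A-O = 12 → M
  i=36: V-P =  6 → G
  shifts repeat with period 7: MGRHUIR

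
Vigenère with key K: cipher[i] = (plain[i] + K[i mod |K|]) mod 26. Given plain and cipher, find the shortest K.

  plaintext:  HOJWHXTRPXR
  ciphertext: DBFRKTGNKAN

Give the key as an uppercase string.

WNWVD

  i= 0: D-H = 22 → W
  i= 1: B-O = 13 → N
  i= 2: F-J = 22 → W
  i= 3: R-W = 21 → V
  i= 4: K-H =  3 → D
  i= 5: T-X = 22 → W
  i= 6: G-T = 13 → N
  i= 7: N-R = 22 → W
  i= 8: K-P = 21 → V
  i= 9: A-X =  3 → D
  i=10: N-R = 22 → W
  shifts repeat with period 5: WNWVD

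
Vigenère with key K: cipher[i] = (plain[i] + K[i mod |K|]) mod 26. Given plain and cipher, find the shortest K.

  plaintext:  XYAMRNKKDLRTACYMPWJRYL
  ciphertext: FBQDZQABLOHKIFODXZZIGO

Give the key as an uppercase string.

  i= 0: F-X =  8 → I
  i= 1: B-Y =  3 → D
  i= 2: Q-A = 16 → Q
  i= 3: D-M = 17 → R
  i= 4: Z-R =  8 → I
  i= 5: Q-N =  3 → D
  i= 6: A-K = 16 → Q
  i= 7: B-K = 17 → R
  i= 8: L-D =  8 → I
  i= 9: O-L =  3 → D
  i=10: H-R = 16 → Q
  i=11: K-T = 17 → R
  i=12: I-A =  8 → I
  i=13: F-C =  3 → D
  i=14: O-Y = 16 → Q
  i=15: D-M = 17 → R
  i=16: X-P =  8 → I
  i=17: Z-W =  3 → D
  i=18: Z-J = 16 → Q
  i=19: I-R = 17 → R
  i=20: G-Y =  8 → I
  i=21: O-L =  3 → D
  shifts repeat with period 4: IDQR

IDQR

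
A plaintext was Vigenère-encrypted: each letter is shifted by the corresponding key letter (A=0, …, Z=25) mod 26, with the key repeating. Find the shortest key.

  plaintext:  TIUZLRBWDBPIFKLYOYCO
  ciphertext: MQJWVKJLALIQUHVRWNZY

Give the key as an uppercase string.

TIPXK

  i= 0: M-T = 19 → T
  i= 1: Q-I =  8 → I
  i= 2: J-U = 15 → P
  i= 3: W-Z = 23 → X
  i= 4: V-L = 10 → K
  i= 5: K-R = 19 → T
  i= 6: J-B =  8 → I
  i= 7: L-W = 15 → P
  i= 8: A-D = 23 → X
  i= 9: L-B = 10 → K
  i=10: I-P = 19 → T
  i=11: Q-I =  8 → I
  i=12: U-F = 15 → P
  i=13: H-K = 23 → X
  i=14: V-L = 10 → K
  i=15: R-Y = 19 → T
  i=16: W-O =  8 → I
  i=17: N-Y = 15 → P
  i=18: Z-C = 23 → X
  i=19: Y-O = 10 → K
  shifts repeat with period 5: TIPXK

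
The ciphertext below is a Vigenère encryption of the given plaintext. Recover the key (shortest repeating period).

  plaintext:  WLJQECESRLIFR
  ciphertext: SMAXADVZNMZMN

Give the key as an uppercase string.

WBRH

  i= 0: S-W = 22 → W
  i= 1: M-L =  1 → B
  i= 2: A-J = 17 → R
  i= 3: X-Q =  7 → H
  i= 4: A-E = 22 → W
  i= 5: D-C =  1 → B
  i= 6: V-E = 17 → R
  i= 7: Z-S =  7 → H
  i= 8: N-R = 22 → W
  i= 9: M-L =  1 → B
  i=10: Z-I = 17 → R
  i=11: M-F =  7 → H
  i=12: N-R = 22 → W
  shifts repeat with period 4: WBRH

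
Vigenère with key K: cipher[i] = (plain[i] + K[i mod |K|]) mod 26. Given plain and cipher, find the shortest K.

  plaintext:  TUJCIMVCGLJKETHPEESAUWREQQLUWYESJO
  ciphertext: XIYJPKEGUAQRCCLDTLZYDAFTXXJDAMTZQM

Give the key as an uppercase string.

  i= 0: X-T =  4 → E
  i= 1: I-U = 14 → O
  i= 2: Y-J = 15 → P
  i= 3: J-C =  7 → H
  i= 4: P-I =  7 → H
  i= 5: K-M = 24 → Y
  i= 6: E-V =  9 → J
  i= 7: G-C =  4 → E
  i= 8: U-G = 14 → O
  i= 9: A-L = 15 → P
  i=10: Q-J =  7 → H
  i=11: R-K =  7 → H
  i=12: C-E = 24 → Y
  i=13: C-T =  9 → J
  i=14: L-H =  4 → E
  i=15: D-P = 14 → O
  i=16: T-E = 15 → P
  i=17: L-E =  7 → H
  i=18: Z-S =  7 → H
  i=19: Y-A = 24 → Y
  i=20: D-U =  9 → J
  i=21: A-W =  4 → E
  i=22: F-R = 14 → O
  i=23: T-E = 15 → P
  i=24: X-Q =  7 → H
  i=25: X-Q =  7 → H
  i=26: J-L = 24 → Y
  i=27: D-U =  9 → J
  i=28: A-W =  4 → E
  i=29: M-Y = 14 → O
  i=30: T-E = 15 → P
  i=31: Z-S =  7 → H
  i=32: Q-J =  7 → H
  i=33: M-O = 24 → Y
  shifts repeat with period 7: EOPHHYJ

EOPHHYJ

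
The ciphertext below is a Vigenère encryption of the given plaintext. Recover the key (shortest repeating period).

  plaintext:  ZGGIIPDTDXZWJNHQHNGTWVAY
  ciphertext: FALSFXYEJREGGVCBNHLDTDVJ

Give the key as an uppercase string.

GUFKXIVL

  i= 0: F-Z =  6 → G
  i= 1: A-G = 20 → U
  i= 2: L-G =  5 → F
  i= 3: S-I = 10 → K
  i= 4: F-I = 23 → X
  i= 5: X-P =  8 → I
  i= 6: Y-D = 21 → V
  i= 7: E-T = 11 → L
  i= 8: J-D =  6 → G
  i= 9: R-X = 20 → U
  i=10: E-Z =  5 → F
  i=11: G-W = 10 → K
  i=12: G-J = 23 → X
  i=13: V-N =  8 → I
  i=14: C-H = 21 → V
  i=15: B-Q = 11 → L
  i=16: N-H =  6 → G
  i=17: H-N = 20 → U
  i=18: L-G =  5 → F
  i=19: D-T = 10 → K
  i=20: T-W = 23 → X
  i=21: D-V =  8 → I
  i=22: V-A = 21 → V
  i=23: J-Y = 11 → L
  shifts repeat with period 8: GUFKXIVL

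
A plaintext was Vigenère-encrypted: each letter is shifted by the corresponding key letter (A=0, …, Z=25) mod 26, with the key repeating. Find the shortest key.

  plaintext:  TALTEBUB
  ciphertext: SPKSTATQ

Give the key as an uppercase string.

  i= 0: S-T = 25 → Z
  i= 1: P-A = 15 → P
  i= 2: K-L = 25 → Z
  i= 3: S-T = 25 → Z
  i= 4: T-E = 15 → P
  i= 5: A-B = 25 → Z
  i= 6: T-U = 25 → Z
  i= 7: Q-B = 15 → P
  shifts repeat with period 3: ZPZ

ZPZ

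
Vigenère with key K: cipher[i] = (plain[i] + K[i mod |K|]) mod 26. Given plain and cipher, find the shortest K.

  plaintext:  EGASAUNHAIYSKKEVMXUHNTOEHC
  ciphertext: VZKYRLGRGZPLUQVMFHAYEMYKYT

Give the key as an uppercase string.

RTKGR

  i= 0: V-E = 17 → R
  i= 1: Z-G = 19 → T
  i= 2: K-A = 10 → K
  i= 3: Y-S =  6 → G
  i= 4: R-A = 17 → R
  i= 5: L-U = 17 → R
  i= 6: G-N = 19 → T
  i= 7: R-H = 10 → K
  i= 8: G-A =  6 → G
  i= 9: Z-I = 17 → R
  i=10: P-Y = 17 → R
  i=11: L-S = 19 → T
  i=12: U-K = 10 → K
  i=13: Q-K =  6 → G
  i=14: V-E = 17 → R
  i=15: M-V = 17 → R
  i=16: F-M = 19 → T
  i=17: H-X = 10 → K
  i=18: A-U =  6 → G
  i=19: Y-H = 17 → R
  i=20: E-N = 17 → R
  i=21: M-T = 19 → T
  i=22: Y-O = 10 → K
  i=23: K-E =  6 → G
  i=24: Y-H = 17 → R
  i=25: T-C = 17 → R
  shifts repeat with period 5: RTKGR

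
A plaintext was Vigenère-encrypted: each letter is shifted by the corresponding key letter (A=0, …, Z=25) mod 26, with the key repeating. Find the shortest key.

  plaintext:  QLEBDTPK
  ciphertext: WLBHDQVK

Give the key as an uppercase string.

  i= 0: W-Q =  6 → G
  i= 1: L-L =  0 → A
  i= 2: B-E = 23 → X
  i= 3: H-B =  6 → G
  i= 4: D-D =  0 → A
  i= 5: Q-T = 23 → X
  i= 6: V-P =  6 → G
  i= 7: K-K =  0 → A
  shifts repeat with period 3: GAX

GAX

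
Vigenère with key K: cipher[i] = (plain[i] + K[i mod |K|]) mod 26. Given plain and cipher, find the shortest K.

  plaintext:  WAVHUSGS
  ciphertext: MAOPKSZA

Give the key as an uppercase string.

QATI

  i= 0: M-W = 16 → Q
  i= 1: A-A =  0 → A
  i= 2: O-V = 19 → T
  i= 3: P-H =  8 → I
  i= 4: K-U = 16 → Q
  i= 5: S-S =  0 → A
  i= 6: Z-G = 19 → T
  i= 7: A-S =  8 → I
  shifts repeat with period 4: QATI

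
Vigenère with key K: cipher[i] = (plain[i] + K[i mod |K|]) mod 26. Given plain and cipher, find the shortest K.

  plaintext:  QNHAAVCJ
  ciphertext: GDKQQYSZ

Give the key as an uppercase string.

  i= 0: G-Q = 16 → Q
  i= 1: D-N = 16 → Q
  i= 2: K-H =  3 → D
  i= 3: Q-A = 16 → Q
  i= 4: Q-A = 16 → Q
  i= 5: Y-V =  3 → D
  i= 6: S-C = 16 → Q
  i= 7: Z-J = 16 → Q
  shifts repeat with period 3: QQD

QQD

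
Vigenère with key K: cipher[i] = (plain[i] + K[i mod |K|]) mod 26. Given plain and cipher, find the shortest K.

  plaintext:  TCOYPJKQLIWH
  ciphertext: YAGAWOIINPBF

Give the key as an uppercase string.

FYSCH

  i= 0: Y-T =  5 → F
  i= 1: A-C = 24 → Y
  i= 2: G-O = 18 → S
  i= 3: A-Y =  2 → C
  i= 4: W-P =  7 → H
  i= 5: O-J =  5 → F
  i= 6: I-K = 24 → Y
  i= 7: I-Q = 18 → S
  i= 8: N-L =  2 → C
  i= 9: P-I =  7 → H
  i=10: B-W =  5 → F
  i=11: F-H = 24 → Y
  shifts repeat with period 5: FYSCH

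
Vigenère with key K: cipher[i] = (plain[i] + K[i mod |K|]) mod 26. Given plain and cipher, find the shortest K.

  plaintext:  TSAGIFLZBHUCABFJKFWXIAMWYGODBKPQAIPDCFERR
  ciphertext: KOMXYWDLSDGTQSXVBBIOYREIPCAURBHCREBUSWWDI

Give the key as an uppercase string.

RWMRQRSM

  i= 0: K-T = 17 → R
  i= 1: O-S = 22 → W
  i= 2: M-A = 12 → M
  i= 3: X-G = 17 → R
  i= 4: Y-I = 16 → Q
  i= 5: W-F = 17 → R
  i= 6: D-L = 18 → S
  i= 7: L-Z = 12 → M
  i= 8: S-B = 17 → R
  i= 9: D-H = 22 → W
  i=10: G-U = 12 → M
  i=11: T-C = 17 → R
  i=12: Q-A = 16 → Q
  i=13: S-B = 17 → R
  i=14: X-F = 18 → S
  i=15: V-J = 12 → M
  i=16: B-K = 17 → R
  i=17: B-F = 22 → W
  i=18: I-W = 12 → M
  i=19: O-X = 17 → R
  i=20: Y-I = 16 → Q
  i=21: R-A = 17 → R
  i=22: E-M = 18 → S
  i=23: I-W = 12 → M
  i=24: P-Y = 17 → R
  i=25: C-G = 22 → W
  i=26: A-O = 12 → M
  i=27: U-D = 17 → R
  i=28: R-B = 16 → Q
  i=29: B-K = 17 → R
  i=30: H-P = 18 → S
  i=31: C-Q = 12 → M
  i=32: R-A = 17 → R
  i=33: E-I = 22 → W
  i=34: B-P = 12 → M
  i=35: U-D = 17 → R
  i=36: S-C = 16 → Q
  i=37: W-F = 17 → R
  i=38: W-E = 18 → S
  i=39: D-R = 12 → M
  i=40: I-R = 17 → R
  shifts repeat with period 8: RWMRQRSM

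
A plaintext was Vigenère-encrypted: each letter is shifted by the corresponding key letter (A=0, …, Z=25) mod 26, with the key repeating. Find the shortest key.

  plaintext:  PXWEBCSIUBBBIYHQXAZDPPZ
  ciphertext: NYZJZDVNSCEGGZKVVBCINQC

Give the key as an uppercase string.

YBDF

  i= 0: N-P = 24 → Y
  i= 1: Y-X =  1 → B
  i= 2: Z-W =  3 → D
  i= 3: J-E =  5 → F
  i= 4: Z-B = 24 → Y
  i= 5: D-C =  1 → B
  i= 6: V-S =  3 → D
  i= 7: N-I =  5 → F
  i= 8: S-U = 24 → Y
  i= 9: C-B =  1 → B
  i=10: E-B =  3 → D
  i=11: G-B =  5 → F
  i=12: G-I = 24 → Y
  i=13: Z-Y =  1 → B
  i=14: K-H =  3 → D
  i=15: V-Q =  5 → F
  i=16: V-X = 24 → Y
  i=17: B-A =  1 → B
  i=18: C-Z =  3 → D
  i=19: I-D =  5 → F
  i=20: N-P = 24 → Y
  i=21: Q-P =  1 → B
  i=22: C-Z =  3 → D
  shifts repeat with period 4: YBDF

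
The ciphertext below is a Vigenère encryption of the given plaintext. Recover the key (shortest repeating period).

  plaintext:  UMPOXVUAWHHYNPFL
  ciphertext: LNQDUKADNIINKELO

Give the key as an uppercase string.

RBBPXPGD

  i= 0: L-U = 17 → R
  i= 1: N-M =  1 → B
  i= 2: Q-P =  1 → B
  i= 3: D-O = 15 → P
  i= 4: U-X = 23 → X
  i= 5: K-V = 15 → P
  i= 6: A-U =  6 → G
  i= 7: D-A =  3 → D
  i= 8: N-W = 17 → R
  i= 9: I-H =  1 → B
  i=10: I-H =  1 → B
  i=11: N-Y = 15 → P
  i=12: K-N = 23 → X
  i=13: E-P = 15 → P
  i=14: L-F =  6 → G
  i=15: O-L =  3 → D
  shifts repeat with period 8: RBBPXPGD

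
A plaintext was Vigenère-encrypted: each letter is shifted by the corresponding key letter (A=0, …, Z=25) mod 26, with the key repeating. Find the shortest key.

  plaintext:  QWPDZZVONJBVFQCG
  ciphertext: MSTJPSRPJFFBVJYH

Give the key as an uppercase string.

  i= 0: M-Q = 22 → W
  i= 1: S-W = 22 → W
  i= 2: T-P =  4 → E
  i= 3: J-D =  6 → G
  i= 4: P-Z = 16 → Q
  i= 5: S-Z = 19 → T
  i= 6: R-V = 22 → W
  i= 7: P-O =  1 → B
  i= 8: J-N = 22 → W
  i= 9: F-J = 22 → W
  i=10: F-B =  4 → E
  i=11: B-V =  6 → G
  i=12: V-F = 16 → Q
  i=13: J-Q = 19 → T
  i=14: Y-C = 22 → W
  i=15: H-G =  1 → B
  shifts repeat with period 8: WWEGQTWB

WWEGQTWB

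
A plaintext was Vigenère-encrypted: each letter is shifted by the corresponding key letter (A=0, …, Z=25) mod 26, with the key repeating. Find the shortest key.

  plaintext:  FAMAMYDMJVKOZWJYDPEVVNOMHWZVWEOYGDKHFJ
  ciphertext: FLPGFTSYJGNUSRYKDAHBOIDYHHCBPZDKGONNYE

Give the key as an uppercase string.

  i= 0: F-F =  0 → A
  i= 1: L-A = 11 → L
  i= 2: P-M =  3 → D
  i= 3: G-A =  6 → G
  i= 4: F-M = 19 → T
  i= 5: T-Y = 21 → V
  i= 6: S-D = 15 → P
  i= 7: Y-M = 12 → M
  i= 8: J-J =  0 → A
  i= 9: G-V = 11 → L
  i=10: N-K =  3 → D
  i=11: U-O =  6 → G
  i=12: S-Z = 19 → T
  i=13: R-W = 21 → V
  i=14: Y-J = 15 → P
  i=15: K-Y = 12 → M
  i=16: D-D =  0 → A
  i=17: A-P = 11 → L
  i=18: H-E =  3 → D
  i=19: B-V =  6 → G
  i=20: O-V = 19 → T
  i=21: I-N = 21 → V
  i=22: D-O = 15 → P
  i=23: Y-M = 12 → M
  i=24: H-H =  0 → A
  i=25: H-W = 11 → L
  i=26: C-Z =  3 → D
  i=27: B-V =  6 → G
  i=28: P-W = 19 → T
  i=29: Z-E = 21 → V
  i=30: D-O = 15 → P
  i=31: K-Y = 12 → M
  i=32: G-G =  0 → A
  i=33: O-D = 11 → L
  i=34: N-K =  3 → D
  i=35: N-H =  6 → G
  i=36: Y-F = 19 → T
  i=37: E-J = 21 → V
  shifts repeat with period 8: ALDGTVPM

ALDGTVPM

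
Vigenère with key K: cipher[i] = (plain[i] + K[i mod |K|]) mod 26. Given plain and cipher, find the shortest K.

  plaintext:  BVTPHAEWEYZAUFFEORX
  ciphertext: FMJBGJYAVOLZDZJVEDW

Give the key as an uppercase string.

  i= 0: F-B =  4 → E
  i= 1: M-V = 17 → R
  i= 2: J-T = 16 → Q
  i= 3: B-P = 12 → M
  i= 4: G-H = 25 → Z
  i= 5: J-A =  9 → J
  i= 6: Y-E = 20 → U
  i= 7: A-W =  4 → E
  i= 8: V-E = 17 → R
  i= 9: O-Y = 16 → Q
  i=10: L-Z = 12 → M
  i=11: Z-A = 25 → Z
  i=12: D-U =  9 → J
  i=13: Z-F = 20 → U
  i=14: J-F =  4 → E
  i=15: V-E = 17 → R
  i=16: E-O = 16 → Q
  i=17: D-R = 12 → M
  i=18: W-X = 25 → Z
  shifts repeat with period 7: ERQMZJU

ERQMZJU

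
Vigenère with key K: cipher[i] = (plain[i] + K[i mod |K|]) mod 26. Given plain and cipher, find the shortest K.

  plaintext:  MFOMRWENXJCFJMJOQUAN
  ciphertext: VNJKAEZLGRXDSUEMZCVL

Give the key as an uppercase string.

JIVY

  i= 0: V-M =  9 → J
  i= 1: N-F =  8 → I
  i= 2: J-O = 21 → V
  i= 3: K-M = 24 → Y
  i= 4: A-R =  9 → J
  i= 5: E-W =  8 → I
  i= 6: Z-E = 21 → V
  i= 7: L-N = 24 → Y
  i= 8: G-X =  9 → J
  i= 9: R-J =  8 → I
  i=10: X-C = 21 → V
  i=11: D-F = 24 → Y
  i=12: S-J =  9 → J
  i=13: U-M =  8 → I
  i=14: E-J = 21 → V
  i=15: M-O = 24 → Y
  i=16: Z-Q =  9 → J
  i=17: C-U =  8 → I
  i=18: V-A = 21 → V
  i=19: L-N = 24 → Y
  shifts repeat with period 4: JIVY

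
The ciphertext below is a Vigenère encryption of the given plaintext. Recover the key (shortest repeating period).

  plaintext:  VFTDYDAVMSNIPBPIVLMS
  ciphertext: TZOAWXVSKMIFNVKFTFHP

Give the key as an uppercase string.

  i= 0: T-V = 24 → Y
  i= 1: Z-F = 20 → U
  i= 2: O-T = 21 → V
  i= 3: A-D = 23 → X
  i= 4: W-Y = 24 → Y
  i= 5: X-D = 20 → U
  i= 6: V-A = 21 → V
  i= 7: S-V = 23 → X
  i= 8: K-M = 24 → Y
  i= 9: M-S = 20 → U
  i=10: I-N = 21 → V
  i=11: F-I = 23 → X
  i=12: N-P = 24 → Y
  i=13: V-B = 20 → U
  i=14: K-P = 21 → V
  i=15: F-I = 23 → X
  i=16: T-V = 24 → Y
  i=17: F-L = 20 → U
  i=18: H-M = 21 → V
  i=19: P-S = 23 → X
  shifts repeat with period 4: YUVX

YUVX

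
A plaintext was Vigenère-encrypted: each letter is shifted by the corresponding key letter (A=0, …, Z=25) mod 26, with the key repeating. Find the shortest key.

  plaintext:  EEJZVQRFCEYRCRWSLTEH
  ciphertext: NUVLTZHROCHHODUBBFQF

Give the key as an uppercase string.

JQMMY

  i= 0: N-E =  9 → J
  i= 1: U-E = 16 → Q
  i= 2: V-J = 12 → M
  i= 3: L-Z = 12 → M
  i= 4: T-V = 24 → Y
  i= 5: Z-Q =  9 → J
  i= 6: H-R = 16 → Q
  i= 7: R-F = 12 → M
  i= 8: O-C = 12 → M
  i= 9: C-E = 24 → Y
  i=10: H-Y =  9 → J
  i=11: H-R = 16 → Q
  i=12: O-C = 12 → M
  i=13: D-R = 12 → M
  i=14: U-W = 24 → Y
  i=15: B-S =  9 → J
  i=16: B-L = 16 → Q
  i=17: F-T = 12 → M
  i=18: Q-E = 12 → M
  i=19: F-H = 24 → Y
  shifts repeat with period 5: JQMMY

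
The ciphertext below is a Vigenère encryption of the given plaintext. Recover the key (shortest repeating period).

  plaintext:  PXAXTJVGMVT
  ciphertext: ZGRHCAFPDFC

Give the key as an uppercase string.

KJR

  i= 0: Z-P = 10 → K
  i= 1: G-X =  9 → J
  i= 2: R-A = 17 → R
  i= 3: H-X = 10 → K
  i= 4: C-T =  9 → J
  i= 5: A-J = 17 → R
  i= 6: F-V = 10 → K
  i= 7: P-G =  9 → J
  i= 8: D-M = 17 → R
  i= 9: F-V = 10 → K
  i=10: C-T =  9 → J
  shifts repeat with period 3: KJR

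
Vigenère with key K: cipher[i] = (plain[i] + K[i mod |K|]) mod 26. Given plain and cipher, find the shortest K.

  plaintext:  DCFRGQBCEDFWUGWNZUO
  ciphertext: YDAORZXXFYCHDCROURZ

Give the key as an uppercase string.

  i= 0: Y-D = 21 → V
  i= 1: D-C =  1 → B
  i= 2: A-F = 21 → V
  i= 3: O-R = 23 → X
  i= 4: R-G = 11 → L
  i= 5: Z-Q =  9 → J
  i= 6: X-B = 22 → W
  i= 7: X-C = 21 → V
  i= 8: F-E =  1 → B
  i= 9: Y-D = 21 → V
  i=10: C-F = 23 → X
  i=11: H-W = 11 → L
  i=12: D-U =  9 → J
  i=13: C-G = 22 → W
  i=14: R-W = 21 → V
  i=15: O-N =  1 → B
  i=16: U-Z = 21 → V
  i=17: R-U = 23 → X
  i=18: Z-O = 11 → L
  shifts repeat with period 7: VBVXLJW

VBVXLJW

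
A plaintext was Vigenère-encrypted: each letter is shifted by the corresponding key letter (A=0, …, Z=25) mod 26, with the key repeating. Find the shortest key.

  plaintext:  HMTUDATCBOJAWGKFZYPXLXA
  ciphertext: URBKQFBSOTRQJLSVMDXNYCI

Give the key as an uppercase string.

  i= 0: U-H = 13 → N
  i= 1: R-M =  5 → F
  i= 2: B-T =  8 → I
  i= 3: K-U = 16 → Q
  i= 4: Q-D = 13 → N
  i= 5: F-A =  5 → F
  i= 6: B-T =  8 → I
  i= 7: S-C = 16 → Q
  i= 8: O-B = 13 → N
  i= 9: T-O =  5 → F
  i=10: R-J =  8 → I
  i=11: Q-A = 16 → Q
  i=12: J-W = 13 → N
  i=13: L-G =  5 → F
  i=14: S-K =  8 → I
  i=15: V-F = 16 → Q
  i=16: M-Z = 13 → N
  i=17: D-Y =  5 → F
  i=18: X-P =  8 → I
  i=19: N-X = 16 → Q
  i=20: Y-L = 13 → N
  i=21: C-X =  5 → F
  i=22: I-A =  8 → I
  shifts repeat with period 4: NFIQ

NFIQ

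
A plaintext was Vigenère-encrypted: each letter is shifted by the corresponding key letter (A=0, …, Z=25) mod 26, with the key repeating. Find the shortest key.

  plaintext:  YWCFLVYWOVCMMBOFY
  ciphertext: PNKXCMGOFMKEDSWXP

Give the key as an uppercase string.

  i= 0: P-Y = 17 → R
  i= 1: N-W = 17 → R
  i= 2: K-C =  8 → I
  i= 3: X-F = 18 → S
  i= 4: C-L = 17 → R
  i= 5: M-V = 17 → R
  i= 6: G-Y =  8 → I
  i= 7: O-W = 18 → S
  i= 8: F-O = 17 → R
  i= 9: M-V = 17 → R
  i=10: K-C =  8 → I
  i=11: E-M = 18 → S
  i=12: D-M = 17 → R
  i=13: S-B = 17 → R
  i=14: W-O =  8 → I
  i=15: X-F = 18 → S
  i=16: P-Y = 17 → R
  shifts repeat with period 4: RRIS

RRIS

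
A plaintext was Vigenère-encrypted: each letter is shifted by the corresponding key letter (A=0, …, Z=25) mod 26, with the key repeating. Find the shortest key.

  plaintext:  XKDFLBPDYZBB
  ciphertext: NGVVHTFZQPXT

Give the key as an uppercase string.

  i= 0: N-X = 16 → Q
  i= 1: G-K = 22 → W
  i= 2: V-D = 18 → S
  i= 3: V-F = 16 → Q
  i= 4: H-L = 22 → W
  i= 5: T-B = 18 → S
  i= 6: F-P = 16 → Q
  i= 7: Z-D = 22 → W
  i= 8: Q-Y = 18 → S
  i= 9: P-Z = 16 → Q
  i=10: X-B = 22 → W
  i=11: T-B = 18 → S
  shifts repeat with period 3: QWS

QWS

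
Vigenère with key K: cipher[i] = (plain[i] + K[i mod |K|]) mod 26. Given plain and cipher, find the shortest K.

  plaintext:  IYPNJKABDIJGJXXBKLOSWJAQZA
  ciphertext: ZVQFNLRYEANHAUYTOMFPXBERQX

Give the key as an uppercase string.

RXBSEB

  i= 0: Z-I = 17 → R
  i= 1: V-Y = 23 → X
  i= 2: Q-P =  1 → B
  i= 3: F-N = 18 → S
  i= 4: N-J =  4 → E
  i= 5: L-K =  1 → B
  i= 6: R-A = 17 → R
  i= 7: Y-B = 23 → X
  i= 8: E-D =  1 → B
  i= 9: A-I = 18 → S
  i=10: N-J =  4 → E
  i=11: H-G =  1 → B
  i=12: A-J = 17 → R
  i=13: U-X = 23 → X
  i=14: Y-X =  1 → B
  i=15: T-B = 18 → S
  i=16: O-K =  4 → E
  i=17: M-L =  1 → B
  i=18: F-O = 17 → R
  i=19: P-S = 23 → X
  i=20: X-W =  1 → B
  i=21: B-J = 18 → S
  i=22: E-A =  4 → E
  i=23: R-Q =  1 → B
  i=24: Q-Z = 17 → R
  i=25: X-A = 23 → X
  shifts repeat with period 6: RXBSEB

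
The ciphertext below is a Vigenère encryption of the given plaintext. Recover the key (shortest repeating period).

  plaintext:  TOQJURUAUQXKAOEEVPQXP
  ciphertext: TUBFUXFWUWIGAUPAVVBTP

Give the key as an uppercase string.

  i= 0: T-T =  0 → A
  i= 1: U-O =  6 → G
  i= 2: B-Q = 11 → L
  i= 3: F-J = 22 → W
  i= 4: U-U =  0 → A
  i= 5: X-R =  6 → G
  i= 6: F-U = 11 → L
  i= 7: W-A = 22 → W
  i= 8: U-U =  0 → A
  i= 9: W-Q =  6 → G
  i=10: I-X = 11 → L
  i=11: G-K = 22 → W
  i=12: A-A =  0 → A
  i=13: U-O =  6 → G
  i=14: P-E = 11 → L
  i=15: A-E = 22 → W
  i=16: V-V =  0 → A
  i=17: V-P =  6 → G
  i=18: B-Q = 11 → L
  i=19: T-X = 22 → W
  i=20: P-P =  0 → A
  shifts repeat with period 4: AGLW

AGLW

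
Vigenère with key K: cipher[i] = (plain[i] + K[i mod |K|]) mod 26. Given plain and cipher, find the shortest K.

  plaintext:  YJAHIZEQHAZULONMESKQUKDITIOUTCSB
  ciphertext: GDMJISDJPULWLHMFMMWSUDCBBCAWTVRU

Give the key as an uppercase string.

  i= 0: G-Y =  8 → I
  i= 1: D-J = 20 → U
  i= 2: M-A = 12 → M
  i= 3: J-H =  2 → C
  i= 4: I-I =  0 → A
  i= 5: S-Z = 19 → T
  i= 6: D-E = 25 → Z
  i= 7: J-Q = 19 → T
  i= 8: P-H =  8 → I
  i= 9: U-A = 20 → U
  i=10: L-Z = 12 → M
  i=11: W-U =  2 → C
  i=12: L-L =  0 → A
  i=13: H-O = 19 → T
  i=14: M-N = 25 → Z
  i=15: F-M = 19 → T
  i=16: M-E =  8 → I
  i=17: M-S = 20 → U
  i=18: W-K = 12 → M
  i=19: S-Q =  2 → C
  i=20: U-U =  0 → A
  i=21: D-K = 19 → T
  i=22: C-D = 25 → Z
  i=23: B-I = 19 → T
  i=24: B-T =  8 → I
  i=25: C-I = 20 → U
  i=26: A-O = 12 → M
  i=27: W-U =  2 → C
  i=28: T-T =  0 → A
  i=29: V-C = 19 → T
  i=30: R-S = 25 → Z
  i=31: U-B = 19 → T
  shifts repeat with period 8: IUMCATZT

IUMCATZT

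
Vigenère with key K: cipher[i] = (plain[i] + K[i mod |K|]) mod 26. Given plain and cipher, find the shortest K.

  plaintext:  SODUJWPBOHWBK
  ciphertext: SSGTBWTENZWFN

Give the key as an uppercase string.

  i= 0: S-S =  0 → A
  i= 1: S-O =  4 → E
  i= 2: G-D =  3 → D
  i= 3: T-U = 25 → Z
  i= 4: B-J = 18 → S
  i= 5: W-W =  0 → A
  i= 6: T-P =  4 → E
  i= 7: E-B =  3 → D
  i= 8: N-O = 25 → Z
  i= 9: Z-H = 18 → S
  i=10: W-W =  0 → A
  i=11: F-B =  4 → E
  i=12: N-K =  3 → D
  shifts repeat with period 5: AEDZS

AEDZS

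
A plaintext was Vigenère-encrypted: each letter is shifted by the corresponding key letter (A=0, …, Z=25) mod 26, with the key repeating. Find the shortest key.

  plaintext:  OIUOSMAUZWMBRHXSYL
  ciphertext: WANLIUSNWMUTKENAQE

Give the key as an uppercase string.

  i= 0: W-O =  8 → I
  i= 1: A-I = 18 → S
  i= 2: N-U = 19 → T
  i= 3: L-O = 23 → X
  i= 4: I-S = 16 → Q
  i= 5: U-M =  8 → I
  i= 6: S-A = 18 → S
  i= 7: N-U = 19 → T
  i= 8: W-Z = 23 → X
  i= 9: M-W = 16 → Q
  i=10: U-M =  8 → I
  i=11: T-B = 18 → S
  i=12: K-R = 19 → T
  i=13: E-H = 23 → X
  i=14: N-X = 16 → Q
  i=15: A-S =  8 → I
  i=16: Q-Y = 18 → S
  i=17: E-L = 19 → T
  shifts repeat with period 5: ISTXQ

ISTXQ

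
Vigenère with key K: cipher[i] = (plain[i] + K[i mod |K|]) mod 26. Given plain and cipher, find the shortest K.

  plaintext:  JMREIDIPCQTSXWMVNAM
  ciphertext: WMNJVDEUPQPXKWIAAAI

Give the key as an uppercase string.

NAWF

  i= 0: W-J = 13 → N
  i= 1: M-M =  0 → A
  i= 2: N-R = 22 → W
  i= 3: J-E =  5 → F
  i= 4: V-I = 13 → N
  i= 5: D-D =  0 → A
  i= 6: E-I = 22 → W
  i= 7: U-P =  5 → F
  i= 8: P-C = 13 → N
  i= 9: Q-Q =  0 → A
  i=10: P-T = 22 → W
  i=11: X-S =  5 → F
  i=12: K-X = 13 → N
  i=13: W-W =  0 → A
  i=14: I-M = 22 → W
  i=15: A-V =  5 → F
  i=16: A-N = 13 → N
  i=17: A-A =  0 → A
  i=18: I-M = 22 → W
  shifts repeat with period 4: NAWF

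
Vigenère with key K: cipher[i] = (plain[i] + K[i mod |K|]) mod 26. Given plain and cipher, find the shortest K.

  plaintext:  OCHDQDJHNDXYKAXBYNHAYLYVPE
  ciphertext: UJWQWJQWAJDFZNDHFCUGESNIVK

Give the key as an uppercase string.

GHPNG

  i= 0: U-O =  6 → G
  i= 1: J-C =  7 → H
  i= 2: W-H = 15 → P
  i= 3: Q-D = 13 → N
  i= 4: W-Q =  6 → G
  i= 5: J-D =  6 → G
  i= 6: Q-J =  7 → H
  i= 7: W-H = 15 → P
  i= 8: A-N = 13 → N
  i= 9: J-D =  6 → G
  i=10: D-X =  6 → G
  i=11: F-Y =  7 → H
  i=12: Z-K = 15 → P
  i=13: N-A = 13 → N
  i=14: D-X =  6 → G
  i=15: H-B =  6 → G
  i=16: F-Y =  7 → H
  i=17: C-N = 15 → P
  i=18: U-H = 13 → N
  i=19: G-A =  6 → G
  i=20: E-Y =  6 → G
  i=21: S-L =  7 → H
  i=22: N-Y = 15 → P
  i=23: I-V = 13 → N
  i=24: V-P =  6 → G
  i=25: K-E =  6 → G
  shifts repeat with period 5: GHPNG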